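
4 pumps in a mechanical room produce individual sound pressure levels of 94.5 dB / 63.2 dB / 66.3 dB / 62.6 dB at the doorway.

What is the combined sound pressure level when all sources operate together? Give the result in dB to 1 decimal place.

Σ 10^(Lᵢ/10) = 2.827e+09.
Back to dB: 10·log₁₀ Σ = 94.5 dB.

94.5 dB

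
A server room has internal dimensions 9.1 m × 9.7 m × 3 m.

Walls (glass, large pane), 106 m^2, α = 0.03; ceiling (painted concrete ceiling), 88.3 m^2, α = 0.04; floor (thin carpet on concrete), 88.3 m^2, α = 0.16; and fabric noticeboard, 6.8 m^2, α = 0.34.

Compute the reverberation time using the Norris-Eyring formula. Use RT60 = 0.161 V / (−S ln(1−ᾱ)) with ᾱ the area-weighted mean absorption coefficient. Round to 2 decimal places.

Total surface area S = 106 + 88.3 + 88.3 + 6.8 = 289.4 m^2.
Absorption A = 106·0.03 + 88.3·0.04 + 88.3·0.16 + 6.8·0.34 = 23.152 sabins.
Mean coefficient ᾱ = A/S = 0.0800.
Eyring denominator: −S ln(1−ᾱ) = 24.131.
V = 9.1 × 9.7 × 3 = 264.81 m³.
T = 0.161·V/[−S·ln(1−ᾱ)] = 0.161·264.81/24.131 = 1.77 s.

1.77 s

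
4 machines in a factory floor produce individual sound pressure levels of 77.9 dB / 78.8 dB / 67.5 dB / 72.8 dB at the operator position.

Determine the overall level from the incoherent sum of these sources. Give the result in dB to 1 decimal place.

82.1 dB

Σ 10^(Lᵢ/10) = 1.622e+08.
Back to dB: 10·log₁₀ Σ = 82.1 dB.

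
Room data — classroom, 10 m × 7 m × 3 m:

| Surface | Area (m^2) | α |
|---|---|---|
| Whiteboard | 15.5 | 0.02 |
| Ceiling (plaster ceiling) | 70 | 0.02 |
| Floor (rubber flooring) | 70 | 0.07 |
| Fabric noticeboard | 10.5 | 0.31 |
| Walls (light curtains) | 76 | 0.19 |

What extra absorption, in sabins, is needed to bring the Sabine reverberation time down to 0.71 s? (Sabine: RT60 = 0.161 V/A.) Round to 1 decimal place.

23.3 sabins

Equivalent absorption area: A₁ = 15.5·0.02 + 70·0.02 + 70·0.07 + 10.5·0.31 + 76·0.19 = 24.305 m^2.
For T = 0.71 s, need A₂ = 0.161·V/T = 0.161·210/0.71 = 47.620 sabins.
Shortfall: 47.620 − 24.305 = 23.3 sabins.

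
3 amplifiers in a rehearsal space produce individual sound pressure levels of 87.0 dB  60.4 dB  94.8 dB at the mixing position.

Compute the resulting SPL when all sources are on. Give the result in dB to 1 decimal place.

Sum in the linear (power) domain: Σ 10^(Lᵢ/10) = 10^(87.0/10) + 10^(60.4/10) + 10^(94.8/10) = 3.522e+09.
Back to dB: 10·log₁₀ Σ = 95.5 dB.

95.5 dB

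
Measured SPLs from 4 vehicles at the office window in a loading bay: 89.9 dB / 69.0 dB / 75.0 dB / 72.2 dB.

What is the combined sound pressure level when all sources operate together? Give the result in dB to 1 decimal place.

Converting to relative power and adding: 10^(89.9/10) + 10^(69.0/10) + 10^(75.0/10) + 10^(72.2/10) = 1.033e+09.
Back to dB: 10·log₁₀ Σ = 90.1 dB.

90.1 dB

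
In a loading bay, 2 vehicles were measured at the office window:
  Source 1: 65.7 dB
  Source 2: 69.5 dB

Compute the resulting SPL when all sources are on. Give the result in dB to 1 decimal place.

Σ 10^(Lᵢ/10) = 1.263e+07.
L_total = 10·log₁₀(1.263e+07) = 71.0 dB.

71.0 dB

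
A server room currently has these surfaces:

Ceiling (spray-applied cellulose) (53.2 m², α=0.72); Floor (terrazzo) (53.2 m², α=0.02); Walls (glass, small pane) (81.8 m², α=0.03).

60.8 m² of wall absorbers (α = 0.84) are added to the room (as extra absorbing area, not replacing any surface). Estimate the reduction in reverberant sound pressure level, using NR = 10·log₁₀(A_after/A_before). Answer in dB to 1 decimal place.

3.5 dB

A_before = Σ Sᵢαᵢ = 53.2·0.72 + 53.2·0.02 + 81.8·0.03 = 41.822 sabins.
Added absorption = 60.8 × 0.84 = 51.072 sabins.
A_after = 41.822 + 51.072 = 92.894 sabins.
Reduction = 10 log₁₀(A_after/A_before) = 10 log₁₀(2.2212) = 3.5 dB.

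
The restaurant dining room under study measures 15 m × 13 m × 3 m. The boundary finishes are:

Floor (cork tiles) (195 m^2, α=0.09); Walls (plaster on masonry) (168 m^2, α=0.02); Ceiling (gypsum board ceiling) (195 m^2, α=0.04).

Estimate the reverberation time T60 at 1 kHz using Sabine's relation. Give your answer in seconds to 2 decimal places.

Total absorption A = 195×0.09 + 168×0.02 + 195×0.04
  = 17.550 + 3.360 + 7.800 = 28.710 m^2 sabins.
Room volume: 585 m³.
RT60 = 0.161 · V / A = 0.161 × 585 / 28.710 = 3.28 s.

3.28 s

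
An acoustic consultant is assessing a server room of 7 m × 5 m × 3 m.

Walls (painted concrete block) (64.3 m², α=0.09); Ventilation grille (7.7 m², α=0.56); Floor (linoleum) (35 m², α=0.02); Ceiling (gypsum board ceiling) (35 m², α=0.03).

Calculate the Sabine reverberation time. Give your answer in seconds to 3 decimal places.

A = Σ Sᵢαᵢ = 64.3·0.09 + 7.7·0.56 + 35·0.02 + 35·0.03 = 11.849 sabins.
Room volume: 105 m³.
Sabine: RT60 = 0.161 × 105 / 11.849 = 1.427 s.

1.427 s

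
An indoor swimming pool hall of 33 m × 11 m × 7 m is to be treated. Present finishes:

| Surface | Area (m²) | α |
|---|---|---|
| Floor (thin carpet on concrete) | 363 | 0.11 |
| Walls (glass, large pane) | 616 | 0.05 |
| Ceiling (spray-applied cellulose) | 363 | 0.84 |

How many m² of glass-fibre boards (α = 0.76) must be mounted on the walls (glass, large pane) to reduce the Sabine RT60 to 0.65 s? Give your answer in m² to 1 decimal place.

Total absorption A₁ = 363·0.11 + 616·0.05 + 363·0.84
  = 39.930 + 30.800 + 304.920 = 375.650 m² sabins.
Required A₂ = 0.161·2541/0.65 = 629.386 sabins.
Absorption to add: 629.386 − 375.650 = 253.736 sabins.
Each m² of panel replacing the walls (glass, large pane) adds (0.76 − 0.05) = 0.71 sabins.
Panel area = 253.736 / 0.71 = 357.4 m².

357.4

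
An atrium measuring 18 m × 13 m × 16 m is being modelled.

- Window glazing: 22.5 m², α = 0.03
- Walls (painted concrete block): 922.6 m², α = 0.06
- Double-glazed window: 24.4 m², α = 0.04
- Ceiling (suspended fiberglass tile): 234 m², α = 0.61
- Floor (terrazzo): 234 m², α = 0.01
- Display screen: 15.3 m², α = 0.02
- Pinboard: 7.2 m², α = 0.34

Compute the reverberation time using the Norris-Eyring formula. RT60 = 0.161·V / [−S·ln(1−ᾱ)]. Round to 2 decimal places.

S = Σ Sᵢ = 1460.0 m².
Absorption A = 22.5·0.03 + 922.6·0.06 + 24.4·0.04 + 234·0.61 + 234·0.01 + 15.3·0.02 + 7.2·0.34 = 204.841 sabins.
ᾱ = 204.841 / 1460.0 = 0.1403.
Eyring denominator: −S ln(1−ᾱ) = 220.711.
V = 18 × 13 × 16 = 3744 m³.
RT60 = 0.161 × 3744 / 220.711 = 2.73 s.

2.73 s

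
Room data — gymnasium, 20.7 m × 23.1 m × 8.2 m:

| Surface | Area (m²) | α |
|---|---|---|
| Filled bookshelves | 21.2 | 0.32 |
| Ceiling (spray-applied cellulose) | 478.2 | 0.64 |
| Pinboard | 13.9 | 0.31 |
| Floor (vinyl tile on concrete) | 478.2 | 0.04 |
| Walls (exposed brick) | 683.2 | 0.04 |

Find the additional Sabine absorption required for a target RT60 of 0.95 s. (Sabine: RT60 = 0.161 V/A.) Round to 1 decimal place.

300.9 sabins

Total absorption A₁ = 21.2*0.32 + 478.2*0.64 + 13.9*0.31 + 478.2*0.04 + 683.2*0.04
  = 6.784 + 306.048 + 4.309 + 19.128 + 27.328 = 363.597 m² sabins.
For T = 0.95 s, need A₂ = 0.161·V/T = 0.161·3920.994/0.95 = 664.505 sabins.
Additional absorption ΔA = 664.505 − 363.597 = 300.9 sabins.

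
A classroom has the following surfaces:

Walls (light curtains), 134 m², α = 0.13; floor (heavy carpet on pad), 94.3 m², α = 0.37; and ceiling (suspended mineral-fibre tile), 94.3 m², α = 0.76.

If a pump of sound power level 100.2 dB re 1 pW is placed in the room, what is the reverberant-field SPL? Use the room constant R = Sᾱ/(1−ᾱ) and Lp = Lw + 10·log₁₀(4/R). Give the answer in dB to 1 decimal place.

83.2 dB

Σ(Sᵢαᵢ) = 134×0.13 + 94.3×0.37 + 94.3×0.76 = 123.979; total area S = 322.6 m².
ᾱ = 123.979/322.6 = 0.3843; R = Sᾱ/(1−ᾱ) = 123.979/(1−0.3843) = 201.363 m².
Lp = 100.2 + 10·log₁₀(4/201.363) = 100.2 + (-17.02) = 83.2 dB.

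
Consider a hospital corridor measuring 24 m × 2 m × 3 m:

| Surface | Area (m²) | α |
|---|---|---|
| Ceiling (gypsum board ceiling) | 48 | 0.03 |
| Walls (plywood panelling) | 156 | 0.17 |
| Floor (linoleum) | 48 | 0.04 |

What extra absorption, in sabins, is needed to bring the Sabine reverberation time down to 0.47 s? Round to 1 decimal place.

19.4 sabins

Equivalent absorption area: A₁ = 48×0.03 + 156×0.17 + 48×0.04 = 29.880 m².
For T = 0.47 s, need A₂ = 0.161·V/T = 0.161·144/0.47 = 49.328 sabins.
Shortfall: 49.328 − 29.880 = 19.4 sabins.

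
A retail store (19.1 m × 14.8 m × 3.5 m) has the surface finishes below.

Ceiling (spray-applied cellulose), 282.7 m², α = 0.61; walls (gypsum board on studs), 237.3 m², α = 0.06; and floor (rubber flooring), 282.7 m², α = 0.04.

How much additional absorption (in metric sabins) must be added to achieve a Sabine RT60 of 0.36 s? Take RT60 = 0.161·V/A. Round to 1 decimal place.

244.5 sabins

A₁ = Σ Sᵢαᵢ = 282.7*0.61 + 237.3*0.06 + 282.7*0.04 = 197.993 sabins.
For T = 0.36 s, need A₂ = 0.161·V/T = 0.161·989.38/0.36 = 442.473 sabins.
Additional absorption ΔA = 442.473 − 197.993 = 244.5 sabins.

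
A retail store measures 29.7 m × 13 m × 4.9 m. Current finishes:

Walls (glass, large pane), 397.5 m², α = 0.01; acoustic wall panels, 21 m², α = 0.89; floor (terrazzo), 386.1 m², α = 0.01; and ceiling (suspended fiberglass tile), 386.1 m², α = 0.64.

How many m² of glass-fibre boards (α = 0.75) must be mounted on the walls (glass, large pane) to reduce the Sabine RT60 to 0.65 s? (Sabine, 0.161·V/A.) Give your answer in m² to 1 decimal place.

A₁ = Σ Sᵢαᵢ = 397.5*0.01 + 21*0.89 + 386.1*0.01 + 386.1*0.64 = 273.630 sabins.
Required A₂ = 0.161·1891.89/0.65 = 468.607 sabins.
ΔA needed = 468.607 − 273.630 = 194.977 sabins.
Each m² of panel replacing the walls (glass, large pane) adds (0.75 − 0.01) = 0.74 sabins.
Area = ΔA/Δα = 194.977/0.74 = 263.5 m².

263.5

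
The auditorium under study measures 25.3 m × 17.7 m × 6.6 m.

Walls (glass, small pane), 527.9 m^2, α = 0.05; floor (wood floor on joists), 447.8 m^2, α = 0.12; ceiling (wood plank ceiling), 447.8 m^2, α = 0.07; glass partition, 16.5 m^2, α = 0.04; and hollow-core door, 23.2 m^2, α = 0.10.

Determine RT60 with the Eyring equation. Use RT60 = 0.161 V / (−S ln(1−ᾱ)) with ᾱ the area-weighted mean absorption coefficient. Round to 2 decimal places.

S = Σ Sᵢ = 1463.2 m^2.
Σ(Sᵢαᵢ) = 527.9×0.05 + 447.8×0.12 + 447.8×0.07 + 16.5×0.04 + 23.2×0.10 = 114.457.
Mean coefficient ᾱ = A/S = 0.0782.
−S·ln(1−ᾱ) = −1463.2 × ln(1 − 0.0782) = 119.144.
V = 25.3 × 17.7 × 6.6 = 2955.546 m³.
T = 0.161·V/[−S·ln(1−ᾱ)] = 0.161·2955.546/119.144 = 3.99 s.

3.99 seconds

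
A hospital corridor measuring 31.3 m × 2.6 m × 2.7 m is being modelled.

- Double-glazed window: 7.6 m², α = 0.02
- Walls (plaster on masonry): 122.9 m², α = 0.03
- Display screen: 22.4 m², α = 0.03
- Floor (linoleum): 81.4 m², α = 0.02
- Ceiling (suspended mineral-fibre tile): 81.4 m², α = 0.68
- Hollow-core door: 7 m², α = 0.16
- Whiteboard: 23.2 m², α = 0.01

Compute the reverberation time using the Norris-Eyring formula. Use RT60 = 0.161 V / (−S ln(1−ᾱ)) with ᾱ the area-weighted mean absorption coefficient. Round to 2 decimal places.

0.51 seconds

Total surface area S = 7.6 + 122.9 + 22.4 + 81.4 + 81.4 + 7 + 23.2 = 345.9 m².
Σ(Sᵢαᵢ) = 7.6·0.02 + 122.9·0.03 + 22.4·0.03 + 81.4·0.02 + 81.4·0.68 + 7·0.16 + 23.2·0.01 = 62.843.
ᾱ = 62.843 / 345.9 = 0.1817.
−S·ln(1−ᾱ) = −345.9 × ln(1 − 0.1817) = 69.362.
V = 31.3 × 2.6 × 2.7 = 219.726 m³.
T = 0.161·V/[−S·ln(1−ᾱ)] = 0.161·219.726/69.362 = 0.51 s.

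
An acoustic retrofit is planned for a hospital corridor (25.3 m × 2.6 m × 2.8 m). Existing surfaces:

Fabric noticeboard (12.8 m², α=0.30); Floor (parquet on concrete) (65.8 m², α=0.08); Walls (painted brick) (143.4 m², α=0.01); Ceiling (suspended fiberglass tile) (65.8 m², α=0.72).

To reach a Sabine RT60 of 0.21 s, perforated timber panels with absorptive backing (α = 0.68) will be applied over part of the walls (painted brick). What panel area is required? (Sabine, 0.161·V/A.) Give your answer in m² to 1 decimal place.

124.3

A₁ = Σ Sᵢαᵢ = 12.8×0.30 + 65.8×0.08 + 143.4×0.01 + 65.8×0.72 = 57.914 sabins.
Required A₂ = 0.161·184.184/0.21 = 141.208 sabins.
ΔA needed = 141.208 − 57.914 = 83.294 sabins.
Each m² of panel replacing the walls (painted brick) adds (0.68 − 0.01) = 0.67 sabins.
Area = ΔA/Δα = 83.294/0.67 = 124.3 m².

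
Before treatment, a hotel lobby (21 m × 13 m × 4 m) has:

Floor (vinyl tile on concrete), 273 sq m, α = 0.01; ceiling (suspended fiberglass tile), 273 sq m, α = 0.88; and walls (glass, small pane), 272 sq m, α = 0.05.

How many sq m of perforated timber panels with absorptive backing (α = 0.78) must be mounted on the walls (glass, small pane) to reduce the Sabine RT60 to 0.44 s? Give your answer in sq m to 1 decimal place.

195.9

Equivalent absorption area: A₁ = 273·0.01 + 273·0.88 + 272·0.05 = 256.570 sq m.
Required A₂ = 0.161·1092/0.44 = 399.573 sabins.
ΔA needed = 399.573 − 256.570 = 143.003 sabins.
Net gain per sq m: Δα = 0.78 − 0.05 = 0.73.
Area = ΔA/Δα = 143.003/0.73 = 195.9 sq m.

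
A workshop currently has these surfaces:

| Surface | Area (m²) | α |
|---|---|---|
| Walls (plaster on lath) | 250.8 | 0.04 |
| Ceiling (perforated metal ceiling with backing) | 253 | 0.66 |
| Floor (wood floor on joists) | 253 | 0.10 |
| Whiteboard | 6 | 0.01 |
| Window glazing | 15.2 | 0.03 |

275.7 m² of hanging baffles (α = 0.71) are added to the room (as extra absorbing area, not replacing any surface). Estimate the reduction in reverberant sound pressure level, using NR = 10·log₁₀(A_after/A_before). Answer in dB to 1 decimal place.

A_before = Σ Sᵢαᵢ = 250.8*0.04 + 253*0.66 + 253*0.10 + 6*0.01 + 15.2*0.03 = 202.828 sabins.
Treatment contributes 275.7·0.71 = 195.747 sabins.
A_after = 202.828 + 195.747 = 398.575 sabins.
NR = 10·log₁₀(398.575/202.828) = 2.9 dB.

2.9 dB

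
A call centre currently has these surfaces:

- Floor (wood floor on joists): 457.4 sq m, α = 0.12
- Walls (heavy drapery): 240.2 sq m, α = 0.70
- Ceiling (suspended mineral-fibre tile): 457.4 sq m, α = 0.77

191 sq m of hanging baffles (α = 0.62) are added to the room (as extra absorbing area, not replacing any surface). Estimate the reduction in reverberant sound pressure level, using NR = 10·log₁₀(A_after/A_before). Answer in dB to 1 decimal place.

Summing Sᵢαᵢ: 54.888 + 168.140 + 352.198 → A_before = 575.226 sabins.
Added absorption = 191 × 0.62 = 118.420 sabins.
New total A_after = 693.646 sabins.
Reduction = 10 log₁₀(A_after/A_before) = 10 log₁₀(1.2059) = 0.8 dB.

0.8 dB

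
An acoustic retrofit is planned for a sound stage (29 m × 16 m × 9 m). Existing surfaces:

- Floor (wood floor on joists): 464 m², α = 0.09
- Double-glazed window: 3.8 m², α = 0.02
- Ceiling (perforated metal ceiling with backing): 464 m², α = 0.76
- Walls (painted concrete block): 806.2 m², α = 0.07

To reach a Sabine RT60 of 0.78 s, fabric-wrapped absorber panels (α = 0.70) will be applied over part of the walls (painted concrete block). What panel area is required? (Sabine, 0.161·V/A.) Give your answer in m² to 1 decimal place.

Summing Sᵢαᵢ: 41.760 + 0.076 + 352.640 + 56.434 → A₁ = 450.910 sabins.
V = 4176 m³. Target absorption A₂ = 0.161 × 4176 / 0.78 = 861.969 sabins.
ΔA needed = 861.969 − 450.910 = 411.059 sabins.
Net gain per m²: Δα = 0.70 − 0.07 = 0.63.
Panel area = 411.059 / 0.63 = 652.5 m².

652.5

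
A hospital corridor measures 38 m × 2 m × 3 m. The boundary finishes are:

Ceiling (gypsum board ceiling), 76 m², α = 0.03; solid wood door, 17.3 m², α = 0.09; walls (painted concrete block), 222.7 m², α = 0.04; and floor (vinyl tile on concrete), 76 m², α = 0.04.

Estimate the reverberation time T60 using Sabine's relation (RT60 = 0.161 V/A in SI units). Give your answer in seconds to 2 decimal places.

2.33 seconds

A = Σ Sᵢαᵢ = 76*0.03 + 17.3*0.09 + 222.7*0.04 + 76*0.04 = 15.785 sabins.
Volume V = 38 × 2 × 3 = 228 m³.
T = 0.161 V/A = 0.161·228/15.785 = 2.33 s.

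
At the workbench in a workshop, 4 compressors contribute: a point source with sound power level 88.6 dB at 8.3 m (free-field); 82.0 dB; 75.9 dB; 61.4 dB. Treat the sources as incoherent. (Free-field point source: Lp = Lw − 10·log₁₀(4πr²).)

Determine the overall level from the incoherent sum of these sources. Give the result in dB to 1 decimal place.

Source at 8.3 m: Lp = 88.6 − 10·log₁₀(4π·8.3²) = 88.6 − 10·log₁₀(865.697) = 59.2 dB.
Converting to relative power and adding: 10^(59.2/10) + 10^(82.0/10) + 10^(75.9/10) + 10^(61.4/10) = 1.996e+08.
L_total = 10·log₁₀(1.996e+08) = 83.0 dB.

83.0 dB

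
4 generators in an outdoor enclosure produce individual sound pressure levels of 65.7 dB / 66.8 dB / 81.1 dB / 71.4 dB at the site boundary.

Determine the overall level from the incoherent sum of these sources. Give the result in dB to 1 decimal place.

Σ 10^(Lᵢ/10) = 1.511e+08.
Combined level = 10 log₁₀(1.511e+08) = 81.8 dB.

81.8 dB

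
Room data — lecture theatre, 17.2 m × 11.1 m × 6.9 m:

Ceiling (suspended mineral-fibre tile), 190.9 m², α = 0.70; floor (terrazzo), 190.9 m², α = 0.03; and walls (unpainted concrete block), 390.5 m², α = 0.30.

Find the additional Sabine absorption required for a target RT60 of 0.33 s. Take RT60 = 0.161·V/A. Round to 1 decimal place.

Equivalent absorption area: A₁ = 190.9*0.70 + 190.9*0.03 + 390.5*0.30 = 256.507 m².
V = 1317.348 m³. Required absorption A₂ = 0.161 × 1317.348 / 0.33 = 642.706 sabins.
Additional absorption ΔA = 642.706 − 256.507 = 386.2 sabins.

386.2 sabins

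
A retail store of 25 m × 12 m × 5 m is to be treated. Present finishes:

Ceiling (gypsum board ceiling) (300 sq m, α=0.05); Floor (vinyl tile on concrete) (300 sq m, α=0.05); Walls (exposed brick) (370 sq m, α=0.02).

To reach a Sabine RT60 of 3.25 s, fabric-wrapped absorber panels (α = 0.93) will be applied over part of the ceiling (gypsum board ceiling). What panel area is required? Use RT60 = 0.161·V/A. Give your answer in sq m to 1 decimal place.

41.9

Total absorption A₁ = 300×0.05 + 300×0.05 + 370×0.02
  = 15.000 + 15.000 + 7.400 = 37.400 sq m sabins.
Required A₂ = 0.161·1500/3.25 = 74.308 sabins.
Absorption to add: 74.308 − 37.400 = 36.908 sabins.
Net gain per sq m: Δα = 0.93 − 0.05 = 0.88.
Panel area = 36.908 / 0.88 = 41.9 sq m.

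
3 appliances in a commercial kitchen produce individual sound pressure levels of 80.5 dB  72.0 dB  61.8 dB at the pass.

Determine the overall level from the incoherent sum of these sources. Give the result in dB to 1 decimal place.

81.1 dB

Sum in the linear (power) domain: Σ 10^(Lᵢ/10) = 10^(80.5/10) + 10^(72.0/10) + 10^(61.8/10) = 1.296e+08.
Combined level = 10 log₁₀(1.296e+08) = 81.1 dB.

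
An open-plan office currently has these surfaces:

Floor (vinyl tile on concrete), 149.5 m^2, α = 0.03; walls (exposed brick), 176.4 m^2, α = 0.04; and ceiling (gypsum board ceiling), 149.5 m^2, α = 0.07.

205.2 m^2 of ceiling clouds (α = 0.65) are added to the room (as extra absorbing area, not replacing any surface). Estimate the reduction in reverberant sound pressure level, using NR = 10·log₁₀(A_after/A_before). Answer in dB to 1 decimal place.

8.5 dB

A_before = Σ Sᵢαᵢ = 149.5×0.03 + 176.4×0.04 + 149.5×0.07 = 22.006 sabins.
Added absorption = 205.2 × 0.65 = 133.380 sabins.
A_after = 22.006 + 133.380 = 155.386 sabins.
Reduction = 10 log₁₀(A_after/A_before) = 10 log₁₀(7.0611) = 8.5 dB.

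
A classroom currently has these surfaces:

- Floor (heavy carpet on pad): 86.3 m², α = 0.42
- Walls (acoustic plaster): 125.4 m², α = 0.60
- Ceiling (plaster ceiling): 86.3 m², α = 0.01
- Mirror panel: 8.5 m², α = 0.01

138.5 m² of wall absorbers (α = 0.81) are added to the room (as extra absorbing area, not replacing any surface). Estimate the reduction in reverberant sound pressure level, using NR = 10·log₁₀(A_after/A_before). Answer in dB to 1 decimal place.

A_before = Σ Sᵢαᵢ = 86.3*0.42 + 125.4*0.60 + 86.3*0.01 + 8.5*0.01 = 112.434 sabins.
Treatment contributes 138.5·0.81 = 112.185 sabins.
A_after = 112.434 + 112.185 = 224.619 sabins.
Reduction = 10 log₁₀(A_after/A_before) = 10 log₁₀(1.9978) = 3.0 dB.

3.0 dB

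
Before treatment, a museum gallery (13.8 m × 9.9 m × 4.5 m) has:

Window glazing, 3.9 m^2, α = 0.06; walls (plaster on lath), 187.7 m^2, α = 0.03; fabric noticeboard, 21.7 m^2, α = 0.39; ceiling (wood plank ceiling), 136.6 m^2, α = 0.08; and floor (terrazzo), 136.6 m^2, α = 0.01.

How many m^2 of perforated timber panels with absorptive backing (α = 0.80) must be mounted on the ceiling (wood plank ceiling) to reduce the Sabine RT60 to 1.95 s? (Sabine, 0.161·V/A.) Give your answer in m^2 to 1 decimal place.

A₁ = Σ Sᵢαᵢ = 3.9*0.06 + 187.7*0.03 + 21.7*0.39 + 136.6*0.08 + 136.6*0.01 = 26.622 sabins.
Required A₂ = 0.161·614.79/1.95 = 50.760 sabins.
ΔA needed = 50.760 − 26.622 = 24.138 sabins.
Each m^2 of panel replacing the ceiling (wood plank ceiling) adds (0.80 − 0.08) = 0.72 sabins.
Area = ΔA/Δα = 24.138/0.72 = 33.5 m^2.

33.5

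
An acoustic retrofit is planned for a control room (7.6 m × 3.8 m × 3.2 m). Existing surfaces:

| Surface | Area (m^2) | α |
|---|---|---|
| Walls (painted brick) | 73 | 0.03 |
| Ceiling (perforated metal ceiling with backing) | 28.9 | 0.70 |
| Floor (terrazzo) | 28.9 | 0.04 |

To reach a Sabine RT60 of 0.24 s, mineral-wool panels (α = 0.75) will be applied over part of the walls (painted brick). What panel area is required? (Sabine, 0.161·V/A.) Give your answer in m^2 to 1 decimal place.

Equivalent absorption area: A₁ = 73*0.03 + 28.9*0.70 + 28.9*0.04 = 23.576 m^2.
V = 92.416 m³. Target absorption A₂ = 0.161 × 92.416 / 0.24 = 61.996 sabins.
Absorption to add: 61.996 − 23.576 = 38.420 sabins.
Each m^2 of panel replacing the walls (painted brick) adds (0.75 − 0.03) = 0.72 sabins.
Area = ΔA/Δα = 38.420/0.72 = 53.4 m^2.

53.4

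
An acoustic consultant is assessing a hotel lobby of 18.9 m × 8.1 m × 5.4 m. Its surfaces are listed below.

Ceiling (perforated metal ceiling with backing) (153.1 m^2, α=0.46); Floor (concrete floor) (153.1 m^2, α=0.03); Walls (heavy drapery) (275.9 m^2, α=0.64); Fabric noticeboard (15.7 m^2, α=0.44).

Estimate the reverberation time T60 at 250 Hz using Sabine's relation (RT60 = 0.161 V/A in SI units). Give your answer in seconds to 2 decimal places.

0.51 sec

Summing Sᵢαᵢ: 70.426 + 4.593 + 176.576 + 6.908 → A = 258.503 sabins.
Room volume: 826.686 m³.
RT60 = 0.161 · V / A = 0.161 × 826.686 / 258.503 = 0.51 s.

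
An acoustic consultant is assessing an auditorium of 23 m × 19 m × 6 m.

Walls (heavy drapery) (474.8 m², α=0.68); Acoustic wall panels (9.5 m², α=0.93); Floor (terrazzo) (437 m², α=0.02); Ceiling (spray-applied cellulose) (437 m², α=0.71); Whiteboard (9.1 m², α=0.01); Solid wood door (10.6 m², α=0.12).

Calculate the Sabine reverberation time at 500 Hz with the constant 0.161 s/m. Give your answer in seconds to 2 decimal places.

0.65 s

A = Σ Sᵢαᵢ = 474.8*0.68 + 9.5*0.93 + 437*0.02 + 437*0.71 + 9.1*0.01 + 10.6*0.12 = 652.072 sabins.
V = 23·19·6 = 2622 m³.
RT60 = 0.161 · V / A = 0.161 × 2622 / 652.072 = 0.65 s.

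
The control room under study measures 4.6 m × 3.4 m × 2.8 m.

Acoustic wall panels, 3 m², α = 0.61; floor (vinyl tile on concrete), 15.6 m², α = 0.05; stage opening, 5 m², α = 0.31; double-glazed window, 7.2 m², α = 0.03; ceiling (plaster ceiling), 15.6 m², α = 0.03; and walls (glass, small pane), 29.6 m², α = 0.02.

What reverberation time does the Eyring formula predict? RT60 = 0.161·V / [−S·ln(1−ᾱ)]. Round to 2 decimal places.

1.25 seconds

Total surface area S = 3 + 15.6 + 5 + 7.2 + 15.6 + 29.6 = 76.0 m².
Σ(Sᵢαᵢ) = 3×0.61 + 15.6×0.05 + 5×0.31 + 7.2×0.03 + 15.6×0.03 + 29.6×0.02 = 5.436.
Mean coefficient ᾱ = A/S = 0.0715.
−S·ln(1−ᾱ) = −76.0 × ln(1 − 0.0715) = 5.638.
V = 4.6 × 3.4 × 2.8 = 43.792 m³.
T = 0.161·V/[−S·ln(1−ᾱ)] = 0.161·43.792/5.638 = 1.25 s.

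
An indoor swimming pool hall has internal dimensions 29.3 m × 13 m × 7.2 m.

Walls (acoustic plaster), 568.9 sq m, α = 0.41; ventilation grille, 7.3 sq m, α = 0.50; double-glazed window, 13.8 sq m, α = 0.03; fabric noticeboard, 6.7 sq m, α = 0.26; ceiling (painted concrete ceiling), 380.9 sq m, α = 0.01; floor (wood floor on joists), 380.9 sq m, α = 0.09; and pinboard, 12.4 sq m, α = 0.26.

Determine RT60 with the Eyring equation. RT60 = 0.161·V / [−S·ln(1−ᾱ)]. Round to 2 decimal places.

1.41 s

Total surface area S = 568.9 + 7.3 + 13.8 + 6.7 + 380.9 + 380.9 + 12.4 = 1370.9 sq m.
Absorption A = 568.9·0.41 + 7.3·0.50 + 13.8·0.03 + 6.7·0.26 + 380.9·0.01 + 380.9·0.09 + 12.4·0.26 = 280.369 sabins.
ᾱ = 280.369 / 1370.9 = 0.2045.
−S·ln(1−ᾱ) = −1370.9 × ln(1 − 0.2045) = 313.641.
V = 29.3 × 13 × 7.2 = 2742.48 m³.
T = 0.161·V/[−S·ln(1−ᾱ)] = 0.161·2742.48/313.641 = 1.41 s.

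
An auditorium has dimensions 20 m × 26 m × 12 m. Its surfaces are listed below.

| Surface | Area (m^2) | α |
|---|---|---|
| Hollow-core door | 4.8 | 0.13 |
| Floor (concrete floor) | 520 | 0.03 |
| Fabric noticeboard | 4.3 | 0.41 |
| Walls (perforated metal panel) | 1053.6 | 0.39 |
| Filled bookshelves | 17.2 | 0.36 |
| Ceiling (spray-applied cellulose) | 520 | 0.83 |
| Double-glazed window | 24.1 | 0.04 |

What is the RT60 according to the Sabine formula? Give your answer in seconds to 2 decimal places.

Total absorption A = 4.8×0.13 + 520×0.03 + 4.3×0.41 + 1053.6×0.39 + 17.2×0.36 + 520×0.83 + 24.1×0.04
  = 0.624 + 15.600 + 1.763 + 410.904 + 6.192 + 431.600 + 0.964 = 867.647 m^2 sabins.
V = 20·26·12 = 6240 m³.
T = 0.161 V/A = 0.161·6240/867.647 = 1.16 s.

1.16 seconds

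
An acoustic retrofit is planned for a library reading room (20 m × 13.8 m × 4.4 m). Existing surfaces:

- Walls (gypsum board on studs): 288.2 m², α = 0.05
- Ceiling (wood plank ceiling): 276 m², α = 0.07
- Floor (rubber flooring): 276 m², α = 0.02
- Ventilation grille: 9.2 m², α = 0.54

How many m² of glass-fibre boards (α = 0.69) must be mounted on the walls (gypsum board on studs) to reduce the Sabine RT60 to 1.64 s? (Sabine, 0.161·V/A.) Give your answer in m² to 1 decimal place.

117.2

Total absorption A₁ = 288.2·0.05 + 276·0.07 + 276·0.02 + 9.2·0.54
  = 14.410 + 19.320 + 5.520 + 4.968 = 44.218 m² sabins.
Required A₂ = 0.161·1214.4/1.64 = 119.219 sabins.
Absorption to add: 119.219 − 44.218 = 75.001 sabins.
Net gain per m²: Δα = 0.69 − 0.05 = 0.64.
Panel area = 75.001 / 0.64 = 117.2 m².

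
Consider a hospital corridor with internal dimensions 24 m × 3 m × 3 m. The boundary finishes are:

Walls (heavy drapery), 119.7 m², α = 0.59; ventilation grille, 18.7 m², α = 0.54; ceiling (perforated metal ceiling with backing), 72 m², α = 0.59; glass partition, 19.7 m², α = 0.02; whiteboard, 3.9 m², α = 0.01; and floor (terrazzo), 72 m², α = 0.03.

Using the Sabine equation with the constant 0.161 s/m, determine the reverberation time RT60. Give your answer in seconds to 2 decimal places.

0.28 s

A = Σ Sᵢαᵢ = 119.7×0.59 + 18.7×0.54 + 72×0.59 + 19.7×0.02 + 3.9×0.01 + 72×0.03 = 125.794 sabins.
Room volume: 216 m³.
Sabine: RT60 = 0.161 × 216 / 125.794 = 0.28 s.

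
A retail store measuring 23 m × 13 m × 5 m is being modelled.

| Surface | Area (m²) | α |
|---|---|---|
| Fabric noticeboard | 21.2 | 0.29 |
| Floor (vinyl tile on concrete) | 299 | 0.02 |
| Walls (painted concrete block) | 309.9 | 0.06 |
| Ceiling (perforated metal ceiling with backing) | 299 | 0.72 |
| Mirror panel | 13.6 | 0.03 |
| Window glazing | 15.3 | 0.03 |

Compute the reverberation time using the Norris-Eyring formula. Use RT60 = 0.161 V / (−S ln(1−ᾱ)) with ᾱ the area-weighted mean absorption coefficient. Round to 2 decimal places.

0.84 sec

S = Σ Sᵢ = 958.0 m².
Σ(Sᵢαᵢ) = 21.2×0.29 + 299×0.02 + 309.9×0.06 + 299×0.72 + 13.6×0.03 + 15.3×0.03 = 246.869.
Mean coefficient ᾱ = A/S = 0.2577.
−S·ln(1−ᾱ) = −958.0 × ln(1 − 0.2577) = 285.486.
V = 23 × 13 × 5 = 1495 m³.
RT60 = 0.161 × 1495 / 285.486 = 0.84 s.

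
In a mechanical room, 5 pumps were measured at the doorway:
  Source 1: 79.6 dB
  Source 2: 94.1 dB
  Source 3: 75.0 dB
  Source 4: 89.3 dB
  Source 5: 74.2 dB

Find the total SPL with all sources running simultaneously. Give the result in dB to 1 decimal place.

Sum in the linear (power) domain: Σ 10^(Lᵢ/10) = 10^(79.6/10) + 10^(94.1/10) + 10^(75.0/10) + 10^(89.3/10) + 10^(74.2/10) = 3.571e+09.
L_total = 10·log₁₀(3.571e+09) = 95.5 dB.

95.5 dB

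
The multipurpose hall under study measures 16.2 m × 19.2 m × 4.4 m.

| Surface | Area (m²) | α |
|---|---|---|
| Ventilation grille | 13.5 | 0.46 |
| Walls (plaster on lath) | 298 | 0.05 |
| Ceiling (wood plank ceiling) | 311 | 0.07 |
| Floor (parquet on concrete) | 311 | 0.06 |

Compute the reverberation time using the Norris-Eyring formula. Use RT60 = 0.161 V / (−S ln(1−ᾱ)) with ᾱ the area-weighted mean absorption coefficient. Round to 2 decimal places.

S = Σ Sᵢ = 933.5 m².
Σ(Sᵢαᵢ) = 13.5×0.46 + 298×0.05 + 311×0.07 + 311×0.06 = 61.540.
ᾱ = 61.540 / 933.5 = 0.0659.
Eyring denominator: −S ln(1−ᾱ) = 63.638.
V = 16.2 × 19.2 × 4.4 = 1368.576 m³.
T = 0.161·V/[−S·ln(1−ᾱ)] = 0.161·1368.576/63.638 = 3.46 s.

3.46 s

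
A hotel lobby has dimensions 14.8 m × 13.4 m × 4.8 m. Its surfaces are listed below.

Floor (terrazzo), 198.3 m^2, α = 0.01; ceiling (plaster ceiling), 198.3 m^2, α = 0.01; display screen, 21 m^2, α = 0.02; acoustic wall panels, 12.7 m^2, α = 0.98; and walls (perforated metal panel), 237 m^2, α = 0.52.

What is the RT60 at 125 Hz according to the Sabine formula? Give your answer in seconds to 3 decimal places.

Total absorption A = 198.3*0.01 + 198.3*0.01 + 21*0.02 + 12.7*0.98 + 237*0.52
  = 1.983 + 1.983 + 0.420 + 12.446 + 123.240 = 140.072 m^2 sabins.
Room volume: 951.936 m³.
T = 0.161 V/A = 0.161·951.936/140.072 = 1.094 s.

1.094 sec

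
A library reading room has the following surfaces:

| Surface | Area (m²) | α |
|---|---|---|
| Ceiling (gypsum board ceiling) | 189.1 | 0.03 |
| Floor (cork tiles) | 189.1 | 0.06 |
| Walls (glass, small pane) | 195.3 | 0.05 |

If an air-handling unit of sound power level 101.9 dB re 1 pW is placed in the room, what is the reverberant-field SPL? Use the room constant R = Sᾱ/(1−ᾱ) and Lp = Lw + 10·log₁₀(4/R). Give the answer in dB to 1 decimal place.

A = 26.784 sabins; S = 573.5 m².
ᾱ = 0.0467, so room constant R = A/(1−ᾱ) = 28.096 m².
Lp = 101.9 + 10·log₁₀(4/28.096) = 101.9 + (-8.47) = 93.4 dB.

93.4 dB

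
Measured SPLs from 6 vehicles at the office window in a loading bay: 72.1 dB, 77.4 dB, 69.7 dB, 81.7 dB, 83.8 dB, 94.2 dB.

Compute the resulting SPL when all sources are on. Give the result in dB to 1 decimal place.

94.9 dB

Sum in the linear (power) domain: Σ 10^(Lᵢ/10) = 10^(72.1/10) + 10^(77.4/10) + 10^(69.7/10) + 10^(81.7/10) + 10^(83.8/10) + 10^(94.2/10) = 3.099e+09.
Back to dB: 10·log₁₀ Σ = 94.9 dB.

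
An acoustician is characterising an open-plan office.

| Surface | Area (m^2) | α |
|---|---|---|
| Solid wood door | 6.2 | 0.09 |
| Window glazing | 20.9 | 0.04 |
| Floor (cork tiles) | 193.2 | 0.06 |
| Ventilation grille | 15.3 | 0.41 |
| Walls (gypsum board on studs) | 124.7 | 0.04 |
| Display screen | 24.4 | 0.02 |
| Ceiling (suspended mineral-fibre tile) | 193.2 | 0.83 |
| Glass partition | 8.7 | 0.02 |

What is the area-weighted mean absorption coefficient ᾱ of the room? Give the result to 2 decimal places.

0.32

S = Σ Sᵢ = 6.2 + 20.9 + 193.2 + 15.3 + 124.7 + 24.4 + 193.2 + 8.7 = 586.6 m^2.
Weighted sum Σ Sα = 185.265.
ᾱ = A/S = 0.32.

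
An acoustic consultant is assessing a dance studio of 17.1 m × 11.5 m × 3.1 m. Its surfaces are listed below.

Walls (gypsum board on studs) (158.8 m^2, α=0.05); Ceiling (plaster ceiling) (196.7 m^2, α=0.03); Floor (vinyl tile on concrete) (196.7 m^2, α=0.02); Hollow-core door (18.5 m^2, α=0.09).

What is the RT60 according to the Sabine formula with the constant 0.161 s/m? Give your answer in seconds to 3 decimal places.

Equivalent absorption area: A = 158.8*0.05 + 196.7*0.03 + 196.7*0.02 + 18.5*0.09 = 19.440 m^2.
V = 17.1·11.5·3.1 = 609.615 m³.
Sabine: RT60 = 0.161 × 609.615 / 19.440 = 5.049 s.

5.049 s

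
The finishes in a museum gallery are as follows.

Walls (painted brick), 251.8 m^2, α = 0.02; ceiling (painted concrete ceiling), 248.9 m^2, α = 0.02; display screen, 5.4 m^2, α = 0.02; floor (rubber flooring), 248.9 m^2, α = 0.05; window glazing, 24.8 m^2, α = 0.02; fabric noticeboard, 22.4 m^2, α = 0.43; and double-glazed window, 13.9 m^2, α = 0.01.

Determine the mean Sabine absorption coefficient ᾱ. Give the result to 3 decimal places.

0.040

Total surface area S = 816.1 m^2.
Weighted sum Σ Sα = 32.834.
ᾱ = A/S = 0.040.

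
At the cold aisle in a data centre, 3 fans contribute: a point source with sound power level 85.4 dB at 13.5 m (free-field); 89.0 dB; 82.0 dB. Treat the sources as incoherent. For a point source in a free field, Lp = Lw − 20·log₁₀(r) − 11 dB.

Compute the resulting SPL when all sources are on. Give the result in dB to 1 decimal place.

Source at 13.5 m: Lp = 85.4 − 20·log₁₀(13.5) − 11 = 51.8 dB.
Sum in the linear (power) domain: Σ 10^(Lᵢ/10) = 10^(51.8/10) + 10^(89.0/10) + 10^(82.0/10) = 9.53e+08.
Combined level = 10 log₁₀(9.53e+08) = 89.8 dB.

89.8 dB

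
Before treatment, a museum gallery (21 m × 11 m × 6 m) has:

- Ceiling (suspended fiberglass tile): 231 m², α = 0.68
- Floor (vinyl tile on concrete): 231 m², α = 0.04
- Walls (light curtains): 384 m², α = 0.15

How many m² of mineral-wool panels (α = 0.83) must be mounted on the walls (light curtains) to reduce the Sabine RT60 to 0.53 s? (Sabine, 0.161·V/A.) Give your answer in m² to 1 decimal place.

289.9

A₁ = Σ Sᵢαᵢ = 231×0.68 + 231×0.04 + 384×0.15 = 223.920 sabins.
Required A₂ = 0.161·1386/0.53 = 421.030 sabins.
ΔA needed = 421.030 − 223.920 = 197.110 sabins.
Each m² of panel replacing the walls (light curtains) adds (0.83 − 0.15) = 0.68 sabins.
Area = ΔA/Δα = 197.110/0.68 = 289.9 m².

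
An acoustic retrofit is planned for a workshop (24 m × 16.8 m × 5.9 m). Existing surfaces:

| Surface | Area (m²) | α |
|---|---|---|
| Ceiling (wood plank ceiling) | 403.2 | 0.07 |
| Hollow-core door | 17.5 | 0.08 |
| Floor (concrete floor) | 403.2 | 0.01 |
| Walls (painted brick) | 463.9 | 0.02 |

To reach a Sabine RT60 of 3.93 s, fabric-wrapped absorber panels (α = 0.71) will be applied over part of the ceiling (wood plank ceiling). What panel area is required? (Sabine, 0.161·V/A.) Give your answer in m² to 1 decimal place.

85.2

A₁ = Σ Sᵢαᵢ = 403.2·0.07 + 17.5·0.08 + 403.2·0.01 + 463.9·0.02 = 42.934 sabins.
Required A₂ = 0.161·2378.88/3.93 = 97.455 sabins.
Absorption to add: 97.455 − 42.934 = 54.521 sabins.
Net gain per m²: Δα = 0.71 − 0.07 = 0.64.
Area = ΔA/Δα = 54.521/0.64 = 85.2 m².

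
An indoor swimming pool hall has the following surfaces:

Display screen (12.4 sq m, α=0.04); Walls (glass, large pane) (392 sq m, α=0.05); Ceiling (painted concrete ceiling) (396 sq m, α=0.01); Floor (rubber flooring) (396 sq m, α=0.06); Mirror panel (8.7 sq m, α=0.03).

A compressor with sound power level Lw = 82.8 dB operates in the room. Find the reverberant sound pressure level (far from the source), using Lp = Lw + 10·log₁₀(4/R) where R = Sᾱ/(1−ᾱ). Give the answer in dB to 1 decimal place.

71.8 dB

Σ(Sᵢαᵢ) = 12.4·0.04 + 392·0.05 + 396·0.01 + 396·0.06 + 8.7·0.03 = 48.077; total area S = 1205.1 sq m.
ᾱ = 0.0399, so room constant R = A/(1−ᾱ) = 50.075 sq m.
Lp = Lw + 10 log₁₀(4/R) = 82.8 -10.98 = 71.8 dB.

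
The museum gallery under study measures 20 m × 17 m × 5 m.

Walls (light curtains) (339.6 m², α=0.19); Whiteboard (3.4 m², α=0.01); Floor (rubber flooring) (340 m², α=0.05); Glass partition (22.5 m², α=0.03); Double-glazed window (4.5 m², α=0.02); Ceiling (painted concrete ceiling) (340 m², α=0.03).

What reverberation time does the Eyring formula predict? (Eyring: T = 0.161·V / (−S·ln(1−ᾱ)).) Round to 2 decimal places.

S = Σ Sᵢ = 1050.0 m².
Absorption A = 339.6·0.19 + 3.4·0.01 + 340·0.05 + 22.5·0.03 + 4.5·0.02 + 340·0.03 = 92.523 sabins.
Mean coefficient ᾱ = A/S = 0.0881.
−S·ln(1−ᾱ) = −1050.0 × ln(1 − 0.0881) = 96.836.
V = 20 × 17 × 5 = 1700 m³.
RT60 = 0.161 × 1700 / 96.836 = 2.83 s.

2.83 s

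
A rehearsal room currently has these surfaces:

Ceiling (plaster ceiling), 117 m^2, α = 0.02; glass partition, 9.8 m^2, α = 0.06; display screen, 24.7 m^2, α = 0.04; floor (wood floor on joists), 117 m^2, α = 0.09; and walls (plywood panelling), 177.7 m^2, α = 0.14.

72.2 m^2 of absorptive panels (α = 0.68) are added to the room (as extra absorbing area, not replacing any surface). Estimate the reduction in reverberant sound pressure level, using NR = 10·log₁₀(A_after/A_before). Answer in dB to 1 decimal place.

3.5 dB

Equivalent absorption area: A_before = 117*0.02 + 9.8*0.06 + 24.7*0.04 + 117*0.09 + 177.7*0.14 = 39.324 m^2.
Added absorption = 72.2 × 0.68 = 49.096 sabins.
A_after = 39.324 + 49.096 = 88.420 sabins.
NR = 10·log₁₀(88.420/39.324) = 3.5 dB.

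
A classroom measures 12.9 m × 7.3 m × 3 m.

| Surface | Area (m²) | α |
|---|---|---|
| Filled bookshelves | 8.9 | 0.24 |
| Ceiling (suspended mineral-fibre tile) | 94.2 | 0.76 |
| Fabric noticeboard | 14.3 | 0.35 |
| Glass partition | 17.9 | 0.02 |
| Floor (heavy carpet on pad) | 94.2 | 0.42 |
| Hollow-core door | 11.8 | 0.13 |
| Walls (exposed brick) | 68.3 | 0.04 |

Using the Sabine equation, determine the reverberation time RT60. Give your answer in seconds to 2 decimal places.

0.37 s

A = Σ Sᵢαᵢ = 8.9×0.24 + 94.2×0.76 + 14.3×0.35 + 17.9×0.02 + 94.2×0.42 + 11.8×0.13 + 68.3×0.04 = 122.921 sabins.
Room volume: 282.51 m³.
T = 0.161 V/A = 0.161·282.51/122.921 = 0.37 s.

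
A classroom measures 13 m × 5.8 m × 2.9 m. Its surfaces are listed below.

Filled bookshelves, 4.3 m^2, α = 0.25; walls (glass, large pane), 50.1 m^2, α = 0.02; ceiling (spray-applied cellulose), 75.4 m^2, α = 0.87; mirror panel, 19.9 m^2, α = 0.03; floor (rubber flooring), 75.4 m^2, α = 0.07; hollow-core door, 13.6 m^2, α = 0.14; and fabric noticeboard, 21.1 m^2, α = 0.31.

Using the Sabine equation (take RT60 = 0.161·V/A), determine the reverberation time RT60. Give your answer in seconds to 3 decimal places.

0.429 s

Summing Sᵢαᵢ: 1.075 + 1.002 + 65.598 + 0.597 + 5.278 + 1.904 + 6.541 → A = 81.995 sabins.
Room volume: 218.66 m³.
T = 0.161 V/A = 0.161·218.66/81.995 = 0.429 s.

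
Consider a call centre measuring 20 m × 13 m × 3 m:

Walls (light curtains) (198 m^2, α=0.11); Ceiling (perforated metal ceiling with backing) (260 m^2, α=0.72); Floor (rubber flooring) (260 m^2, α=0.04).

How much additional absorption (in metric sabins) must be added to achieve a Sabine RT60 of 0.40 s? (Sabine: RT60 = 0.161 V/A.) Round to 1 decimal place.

94.6 sabins

A₁ = Σ Sᵢαᵢ = 198·0.11 + 260·0.72 + 260·0.04 = 219.380 sabins.
Target A₂ = 0.161·780/0.40 = 313.950 sabins (V = 780 m³).
ΔA = A₂ − A₁ = 313.950 − 219.380 = 94.6 sabins.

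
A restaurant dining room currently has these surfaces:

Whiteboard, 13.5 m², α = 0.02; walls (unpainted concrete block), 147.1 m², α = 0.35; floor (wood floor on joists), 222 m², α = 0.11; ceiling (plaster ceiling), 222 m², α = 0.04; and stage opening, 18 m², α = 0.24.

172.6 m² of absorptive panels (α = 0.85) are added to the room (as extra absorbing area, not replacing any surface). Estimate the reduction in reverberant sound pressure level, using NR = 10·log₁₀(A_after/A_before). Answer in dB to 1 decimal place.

4.2 dB

A_before = Σ Sᵢαᵢ = 13.5·0.02 + 147.1·0.35 + 222·0.11 + 222·0.04 + 18·0.24 = 89.375 sabins.
Added absorption = 172.6 × 0.85 = 146.710 sabins.
A_after = 89.375 + 146.710 = 236.085 sabins.
NR = 10·log₁₀(236.085/89.375) = 4.2 dB.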